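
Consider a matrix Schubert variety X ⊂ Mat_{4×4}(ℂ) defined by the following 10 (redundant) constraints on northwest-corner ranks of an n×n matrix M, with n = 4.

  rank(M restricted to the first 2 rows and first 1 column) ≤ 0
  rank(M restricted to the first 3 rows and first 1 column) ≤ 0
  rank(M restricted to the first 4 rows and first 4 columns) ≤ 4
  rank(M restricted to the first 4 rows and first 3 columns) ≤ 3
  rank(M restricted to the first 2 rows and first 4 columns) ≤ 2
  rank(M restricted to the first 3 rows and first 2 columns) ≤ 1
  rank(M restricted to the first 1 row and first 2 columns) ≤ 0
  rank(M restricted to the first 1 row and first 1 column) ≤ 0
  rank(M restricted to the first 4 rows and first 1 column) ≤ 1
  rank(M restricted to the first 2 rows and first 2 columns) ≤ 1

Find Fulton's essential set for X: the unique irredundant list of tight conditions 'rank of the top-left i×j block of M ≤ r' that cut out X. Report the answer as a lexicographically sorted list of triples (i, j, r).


Rank table r_w(4×4) implied by the 10 constraints:

  0, 0, 1, 1
  0, 1, 2, 2
  0, 1, 2, 3
  1, 2, 3, 4

giving w = (3, 2, 4, 1) via Δ²R.

|D(w)|=4, |Ess(w)|=2:

[(1, 2, 0), (3, 1, 0)]


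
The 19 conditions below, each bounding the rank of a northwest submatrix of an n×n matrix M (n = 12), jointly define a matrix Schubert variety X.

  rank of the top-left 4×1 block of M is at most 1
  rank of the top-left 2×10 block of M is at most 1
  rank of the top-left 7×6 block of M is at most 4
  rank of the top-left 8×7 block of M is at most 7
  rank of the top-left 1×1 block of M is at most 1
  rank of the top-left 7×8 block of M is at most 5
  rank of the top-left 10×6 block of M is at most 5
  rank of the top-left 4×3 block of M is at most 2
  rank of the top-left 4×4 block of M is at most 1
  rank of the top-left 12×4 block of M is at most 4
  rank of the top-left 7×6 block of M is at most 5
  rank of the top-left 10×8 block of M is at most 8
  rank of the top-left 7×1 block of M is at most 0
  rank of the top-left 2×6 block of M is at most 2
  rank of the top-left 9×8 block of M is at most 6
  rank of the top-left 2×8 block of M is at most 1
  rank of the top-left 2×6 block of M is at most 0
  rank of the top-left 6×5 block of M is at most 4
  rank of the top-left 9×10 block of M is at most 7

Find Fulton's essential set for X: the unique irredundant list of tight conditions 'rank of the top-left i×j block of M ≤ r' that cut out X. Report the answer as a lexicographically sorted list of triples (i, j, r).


The tightest implied rank at each (i,j), from the 19 conditions:

  row 1: 0, 0, 0, 0, 0, 0, 1, 1, 1, 1, 1, 1
  row 2: 0, 0, 0, 0, 0, 0, 1, 1, 1, 1, 2, 2
  row 3: 0, 1, 1, 1, 1, 1, 2, 2, 2, 2, 3, 3
  row 4: 0, 1, 1, 1, 2, 2, 3, 3, 3, 3, 4, 4
  row 5: 0, 1, 2, 2, 3, 3, 4, 4, 4, 4, 5, 5
  row 6: 0, 1, 2, 3, 4, 4, 5, 5, 5, 5, 6, 6
  row 7: 0, 1, 2, 3, 4, 4, 5, 5, 6, 6, 7, 7
  row 8: 1, 2, 3, 4, 5, 5, 6, 6, 7, 7, 8, 8
  row 9: 1, 2, 3, 4, 5, 5, 6, 6, 7, 7, 8, 9
  row 10: 1, 2, 3, 4, 5, 5, 6, 7, 8, 8, 9, 10
  row 11: 1, 2, 3, 4, 5, 6, 7, 8, 9, 9, 10, 11
  row 12: 1, 2, 3, 4, 5, 6, 7, 8, 9, 10, 11, 12

giving w = (7, 11, 2, 5, 3, 4, 9, 1, 12, 8, 6, 10) via Δ²R.

9 SE-corners of the 28-cell Rothe diagram give Ess(w):

[(2, 6, 0), (2, 10, 1), (4, 4, 1), (7, 1, 0), (7, 6, 4), (7, 8, 5), (9, 8, 6), (9, 10, 7), (10, 6, 5)]


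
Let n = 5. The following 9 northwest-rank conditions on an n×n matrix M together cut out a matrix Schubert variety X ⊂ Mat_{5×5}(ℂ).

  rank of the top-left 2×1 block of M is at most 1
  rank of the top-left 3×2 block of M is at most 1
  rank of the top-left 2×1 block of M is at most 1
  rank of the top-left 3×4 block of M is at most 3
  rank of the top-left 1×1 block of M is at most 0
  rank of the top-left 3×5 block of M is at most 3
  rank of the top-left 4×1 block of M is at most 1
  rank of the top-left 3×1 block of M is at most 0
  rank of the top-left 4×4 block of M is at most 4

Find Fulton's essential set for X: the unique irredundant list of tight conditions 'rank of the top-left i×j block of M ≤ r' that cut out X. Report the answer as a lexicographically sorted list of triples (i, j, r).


The tightest implied rank at each (i,j), from the 9 conditions:

  i=1: 0  1  1  1  1
  i=2: 0  1  2  2  2
  i=3: 0  1  2  3  3
  i=4: 1  2  3  4  4
  i=5: 1  2  3  4  5

reading off 1-entries of Δ²R: w = (2, 3, 4, 1, 5).

ℓ(w)=3; the 1 essential cell (i,j,r):

[(3, 1, 0)]


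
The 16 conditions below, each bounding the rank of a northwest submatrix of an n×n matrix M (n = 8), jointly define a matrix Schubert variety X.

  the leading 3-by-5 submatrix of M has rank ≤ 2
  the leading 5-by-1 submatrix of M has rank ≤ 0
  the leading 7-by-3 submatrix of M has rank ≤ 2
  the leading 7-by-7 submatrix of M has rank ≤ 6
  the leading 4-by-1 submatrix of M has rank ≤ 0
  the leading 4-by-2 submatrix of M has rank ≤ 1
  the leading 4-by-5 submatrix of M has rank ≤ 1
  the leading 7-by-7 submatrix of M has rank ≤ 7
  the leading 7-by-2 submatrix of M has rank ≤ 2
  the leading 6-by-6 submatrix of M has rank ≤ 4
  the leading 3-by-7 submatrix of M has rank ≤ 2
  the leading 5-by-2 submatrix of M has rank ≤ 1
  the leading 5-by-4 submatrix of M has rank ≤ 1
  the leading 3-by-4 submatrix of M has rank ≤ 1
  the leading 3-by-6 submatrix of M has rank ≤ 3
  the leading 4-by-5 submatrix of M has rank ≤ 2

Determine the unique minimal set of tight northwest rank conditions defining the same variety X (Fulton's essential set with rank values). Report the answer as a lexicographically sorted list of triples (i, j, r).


Propagating the 16 rank bounds to every northwest block:

  R[1]: 0  1  1  1  1  1  1  1
  R[2]: 0  1  1  1  1  2  2  2
  R[3]: 0  1  1  1  1  2  2  3
  R[4]: 0  1  1  1  1  2  3  4
  R[5]: 0  1  1  1  2  3  4  5
  R[6]: 1  2  2  2  3  4  5  6
  R[7]: 1  2  2  3  4  5  6  7
  R[8]: 1  2  3  4  5  6  7  8

reading off 1-entries of Δ²R: w = (2, 6, 8, 7, 5, 1, 4, 3).

|D(w)|=18, |Ess(w)|=5:

[(3, 7, 2), (4, 5, 1), (5, 1, 0), (5, 4, 1), (7, 3, 2)]


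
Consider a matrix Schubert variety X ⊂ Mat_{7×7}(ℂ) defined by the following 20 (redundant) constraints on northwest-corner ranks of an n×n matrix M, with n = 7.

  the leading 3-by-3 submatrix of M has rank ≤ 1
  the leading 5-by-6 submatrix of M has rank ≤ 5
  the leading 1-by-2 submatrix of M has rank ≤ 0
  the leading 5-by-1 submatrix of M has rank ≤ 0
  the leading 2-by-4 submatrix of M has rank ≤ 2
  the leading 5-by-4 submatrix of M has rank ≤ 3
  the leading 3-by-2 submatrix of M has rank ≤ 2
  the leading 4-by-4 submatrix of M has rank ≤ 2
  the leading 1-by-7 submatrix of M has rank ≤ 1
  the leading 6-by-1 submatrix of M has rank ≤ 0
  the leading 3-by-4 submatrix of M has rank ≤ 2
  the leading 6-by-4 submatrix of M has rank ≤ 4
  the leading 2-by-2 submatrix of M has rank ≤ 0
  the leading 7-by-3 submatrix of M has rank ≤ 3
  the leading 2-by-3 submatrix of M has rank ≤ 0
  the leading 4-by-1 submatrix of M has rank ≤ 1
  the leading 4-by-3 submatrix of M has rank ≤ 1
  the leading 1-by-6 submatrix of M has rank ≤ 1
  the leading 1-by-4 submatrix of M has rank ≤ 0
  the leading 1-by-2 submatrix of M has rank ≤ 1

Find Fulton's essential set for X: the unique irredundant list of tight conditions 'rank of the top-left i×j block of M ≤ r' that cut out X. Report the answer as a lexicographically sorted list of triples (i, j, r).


The tightest implied rank at each (i,j), from the 20 conditions:

  R[1]: 0  0  0  0  1  1  1
  R[2]: 0  0  0  1  2  2  2
  R[3]: 0  1  1  2  3  3  3
  R[4]: 0  1  1  2  3  4  4
  R[5]: 0  1  2  3  4  5  5
  R[6]: 0  1  2  3  4  5  6
  R[7]: 1  2  3  4  5  6  7

giving w = (5, 4, 2, 6, 3, 7, 1) via Δ²R.

|D(w)|=12, |Ess(w)|=4:

[(1, 4, 0), (2, 3, 0), (4, 3, 1), (6, 1, 0)]


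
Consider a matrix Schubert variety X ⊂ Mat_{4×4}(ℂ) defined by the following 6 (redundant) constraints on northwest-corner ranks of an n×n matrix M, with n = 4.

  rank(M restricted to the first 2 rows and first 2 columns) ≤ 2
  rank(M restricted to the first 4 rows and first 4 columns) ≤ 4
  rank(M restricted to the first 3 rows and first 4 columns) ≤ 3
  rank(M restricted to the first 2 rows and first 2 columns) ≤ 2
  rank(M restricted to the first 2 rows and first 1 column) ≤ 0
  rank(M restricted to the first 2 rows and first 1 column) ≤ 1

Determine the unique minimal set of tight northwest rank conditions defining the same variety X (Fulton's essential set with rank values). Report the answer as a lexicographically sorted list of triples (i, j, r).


The tightest implied rank at each (i,j), from the 6 conditions:

  R[1]: 0  1  1  1
  R[2]: 0  1  2  2
  R[3]: 1  2  3  3
  R[4]: 1  2  3  4

reading off 1-entries of Δ²R: w = (2, 3, 1, 4).

|D(w)|=2, |Ess(w)|=1:

[(2, 1, 0)]


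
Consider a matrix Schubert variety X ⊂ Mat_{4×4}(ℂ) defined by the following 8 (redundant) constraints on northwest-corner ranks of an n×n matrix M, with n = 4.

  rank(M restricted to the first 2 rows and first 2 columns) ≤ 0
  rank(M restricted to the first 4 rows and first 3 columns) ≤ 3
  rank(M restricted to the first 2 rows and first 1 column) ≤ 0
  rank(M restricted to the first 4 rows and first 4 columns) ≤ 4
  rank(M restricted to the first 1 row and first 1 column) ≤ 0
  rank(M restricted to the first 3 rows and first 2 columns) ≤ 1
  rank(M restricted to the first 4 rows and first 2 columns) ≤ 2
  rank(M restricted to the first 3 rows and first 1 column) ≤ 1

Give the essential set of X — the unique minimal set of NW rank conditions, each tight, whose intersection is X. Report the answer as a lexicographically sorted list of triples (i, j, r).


Rank table r_w(4×4) implied by the 8 constraints:

  row 1: 0 | 0 | 1 | 1
  row 2: 0 | 0 | 1 | 2
  row 3: 1 | 1 | 2 | 3
  row 4: 1 | 2 | 3 | 4

giving w = (3, 4, 1, 2) via Δ²R.

Fulton essential set (1 of the 4 Rothe cells):

[(2, 2, 0)]


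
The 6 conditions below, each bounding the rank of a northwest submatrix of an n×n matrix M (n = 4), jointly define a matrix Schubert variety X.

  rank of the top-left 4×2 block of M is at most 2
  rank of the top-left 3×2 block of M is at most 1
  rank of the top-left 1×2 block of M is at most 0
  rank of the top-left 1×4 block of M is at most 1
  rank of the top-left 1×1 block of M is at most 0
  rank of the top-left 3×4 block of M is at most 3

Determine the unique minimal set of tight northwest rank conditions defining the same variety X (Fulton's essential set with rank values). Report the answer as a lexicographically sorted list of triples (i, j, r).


Rank table r_w(4×4) implied by the 6 constraints:

  i=1: 0  0  1  1
  i=2: 1  1  2  2
  i=3: 1  1  2  3
  i=4: 1  2  3  4

reading off 1-entries of Δ²R: w = (3, 1, 4, 2).

|D(w)|=3, |Ess(w)|=2:

[(1, 2, 0), (3, 2, 1)]


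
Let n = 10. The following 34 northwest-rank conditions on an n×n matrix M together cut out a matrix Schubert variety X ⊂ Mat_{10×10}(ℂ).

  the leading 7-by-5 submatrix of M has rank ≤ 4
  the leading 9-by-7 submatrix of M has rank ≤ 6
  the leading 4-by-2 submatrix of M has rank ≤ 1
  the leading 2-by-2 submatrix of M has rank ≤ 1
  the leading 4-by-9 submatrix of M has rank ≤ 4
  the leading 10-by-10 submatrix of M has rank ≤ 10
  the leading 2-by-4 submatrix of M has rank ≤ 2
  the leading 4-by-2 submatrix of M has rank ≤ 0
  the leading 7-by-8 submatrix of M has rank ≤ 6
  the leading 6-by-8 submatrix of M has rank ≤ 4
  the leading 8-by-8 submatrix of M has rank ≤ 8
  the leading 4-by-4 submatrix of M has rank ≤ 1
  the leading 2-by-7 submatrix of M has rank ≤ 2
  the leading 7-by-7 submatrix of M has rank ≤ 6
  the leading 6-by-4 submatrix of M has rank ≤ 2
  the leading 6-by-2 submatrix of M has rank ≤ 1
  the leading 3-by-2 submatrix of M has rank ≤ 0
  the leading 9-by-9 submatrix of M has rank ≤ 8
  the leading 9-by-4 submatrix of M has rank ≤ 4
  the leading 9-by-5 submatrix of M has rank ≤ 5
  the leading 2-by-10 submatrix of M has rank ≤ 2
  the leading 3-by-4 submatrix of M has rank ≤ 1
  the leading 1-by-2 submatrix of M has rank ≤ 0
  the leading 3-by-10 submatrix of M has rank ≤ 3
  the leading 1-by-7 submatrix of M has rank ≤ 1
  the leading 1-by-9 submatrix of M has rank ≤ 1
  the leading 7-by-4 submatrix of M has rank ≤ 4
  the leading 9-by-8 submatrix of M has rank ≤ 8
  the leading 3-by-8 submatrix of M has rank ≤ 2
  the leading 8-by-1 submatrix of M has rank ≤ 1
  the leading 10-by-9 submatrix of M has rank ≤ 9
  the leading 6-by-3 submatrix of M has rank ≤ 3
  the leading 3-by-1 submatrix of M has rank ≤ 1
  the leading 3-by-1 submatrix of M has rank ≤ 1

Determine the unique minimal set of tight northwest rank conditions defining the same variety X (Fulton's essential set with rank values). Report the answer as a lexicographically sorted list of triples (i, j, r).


Computing R[i][j] = min implied NW-rank bound (n=10, 34 conditions):

  0  0  1  1  1  1  1  1  1  1
  0  0  1  1  2  2  2  2  2  2
  0  0  1  1  2  2  2  2  3  3
  0  0  1  1  2  3  3  3  4  4
  1  1  2  2  3  4  4  4  5  5
  1  1  2  2  3  4  4  4  5  6
  1  2  3  3  4  5  5  5  6  7
  1  2  3  4  5  6  6  6  7  8
  1  2  3  4  5  6  6  7  8  9
  1  2  3  4  5  6  7  8  9  10

the unique w with this rank table is (3, 5, 9, 6, 1, 10, 2, 4, 8, 7).

ℓ(w)=19; the 7 essential cells (i,j,r):

[(3, 8, 2), (4, 2, 0), (4, 4, 1), (6, 2, 1), (6, 4, 2), (6, 8, 4), (9, 7, 6)]


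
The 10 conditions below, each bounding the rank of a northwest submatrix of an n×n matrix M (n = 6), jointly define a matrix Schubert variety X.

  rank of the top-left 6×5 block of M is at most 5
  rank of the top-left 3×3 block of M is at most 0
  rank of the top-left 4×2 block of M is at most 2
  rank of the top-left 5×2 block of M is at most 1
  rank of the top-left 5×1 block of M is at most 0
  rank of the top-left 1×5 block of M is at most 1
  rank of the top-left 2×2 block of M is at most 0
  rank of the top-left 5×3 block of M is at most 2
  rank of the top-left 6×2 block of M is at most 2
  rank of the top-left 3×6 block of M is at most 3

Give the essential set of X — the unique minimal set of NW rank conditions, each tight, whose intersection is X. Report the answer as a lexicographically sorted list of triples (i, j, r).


The tightest implied rank at each (i,j), from the 10 conditions:

  R[1]: 0  0  0  1  1  1
  R[2]: 0  0  0  1  2  2
  R[3]: 0  0  0  1  2  3
  R[4]: 0  1  1  2  3  4
  R[5]: 0  1  2  3  4  5
  R[6]: 1  2  3  4  5  6

hence w(1..6) = (4, 5, 6, 2, 3, 1).

2 SE-corners of the 11-cell Rothe diagram give Ess(w):

[(3, 3, 0), (5, 1, 0)]


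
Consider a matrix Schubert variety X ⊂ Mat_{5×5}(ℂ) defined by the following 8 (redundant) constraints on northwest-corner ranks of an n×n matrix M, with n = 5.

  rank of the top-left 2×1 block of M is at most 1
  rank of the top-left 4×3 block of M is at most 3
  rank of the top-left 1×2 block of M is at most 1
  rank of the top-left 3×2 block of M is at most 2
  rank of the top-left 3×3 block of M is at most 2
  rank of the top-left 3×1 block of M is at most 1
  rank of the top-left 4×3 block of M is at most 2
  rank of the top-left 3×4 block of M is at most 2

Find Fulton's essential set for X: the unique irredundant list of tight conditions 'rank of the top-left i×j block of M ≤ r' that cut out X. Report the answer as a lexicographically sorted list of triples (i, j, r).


Computing R[i][j] = min implied NW-rank bound (n=5, 8 conditions):

  i=1: 1  1  1  1  1
  i=2: 1  2  2  2  2
  i=3: 1  2  2  2  3
  i=4: 1  2  2  3  4
  i=5: 1  2  3  4  5

the unique w with this rank table is (1, 2, 5, 4, 3).

Fulton essential set (2 of the 3 Rothe cells):

[(3, 4, 2), (4, 3, 2)]


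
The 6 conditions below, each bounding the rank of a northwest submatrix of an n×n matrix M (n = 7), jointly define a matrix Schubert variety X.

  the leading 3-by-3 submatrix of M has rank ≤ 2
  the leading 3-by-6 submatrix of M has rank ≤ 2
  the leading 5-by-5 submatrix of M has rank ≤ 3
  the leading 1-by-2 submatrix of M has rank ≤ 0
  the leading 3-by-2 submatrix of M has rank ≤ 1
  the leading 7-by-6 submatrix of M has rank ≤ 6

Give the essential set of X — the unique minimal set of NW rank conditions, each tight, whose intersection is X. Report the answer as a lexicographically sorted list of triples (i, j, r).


The tightest implied rank at each (i,j), from the 6 conditions:

  row 1: 0 | 0 | 1 | 1 | 1 | 1 | 1
  row 2: 1 | 1 | 2 | 2 | 2 | 2 | 2
  row 3: 1 | 1 | 2 | 2 | 2 | 2 | 3
  row 4: 1 | 2 | 3 | 3 | 3 | 3 | 4
  row 5: 1 | 2 | 3 | 3 | 3 | 4 | 5
  row 6: 1 | 2 | 3 | 4 | 4 | 5 | 6
  row 7: 1 | 2 | 3 | 4 | 5 | 6 | 7

second differences of R give the permutation w = (3, 1, 7, 2, 6, 4, 5).

Fulton essential set (4 of the 8 Rothe cells):

[(1, 2, 0), (3, 2, 1), (3, 6, 2), (5, 5, 3)]


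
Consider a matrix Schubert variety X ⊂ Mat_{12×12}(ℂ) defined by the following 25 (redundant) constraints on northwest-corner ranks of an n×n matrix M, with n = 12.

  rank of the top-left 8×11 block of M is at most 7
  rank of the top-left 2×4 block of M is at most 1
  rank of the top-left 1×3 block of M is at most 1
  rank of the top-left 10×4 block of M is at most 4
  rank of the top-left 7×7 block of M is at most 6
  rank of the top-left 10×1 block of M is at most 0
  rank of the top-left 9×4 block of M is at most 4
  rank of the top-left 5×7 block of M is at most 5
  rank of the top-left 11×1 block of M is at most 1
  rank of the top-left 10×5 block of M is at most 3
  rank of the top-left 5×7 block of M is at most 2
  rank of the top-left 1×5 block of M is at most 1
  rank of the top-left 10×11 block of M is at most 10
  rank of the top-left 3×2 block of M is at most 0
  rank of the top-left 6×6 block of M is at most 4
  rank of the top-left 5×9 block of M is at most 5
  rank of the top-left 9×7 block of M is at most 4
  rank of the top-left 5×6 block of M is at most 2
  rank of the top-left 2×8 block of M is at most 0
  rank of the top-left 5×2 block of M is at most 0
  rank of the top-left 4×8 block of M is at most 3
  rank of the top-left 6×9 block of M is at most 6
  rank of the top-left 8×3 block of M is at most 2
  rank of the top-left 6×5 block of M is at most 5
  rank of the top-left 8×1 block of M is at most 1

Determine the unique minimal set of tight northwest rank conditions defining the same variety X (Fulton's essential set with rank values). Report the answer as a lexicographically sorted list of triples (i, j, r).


Reconstructing r_w from the 25 given conditions:

  row 1: 0 | 0 | 0 | 0 | 0 | 0 | 0 | 0 | 1 | 1 | 1 | 1
  row 2: 0 | 0 | 0 | 0 | 0 | 0 | 0 | 0 | 1 | 2 | 2 | 2
  row 3: 0 | 0 | 1 | 1 | 1 | 1 | 1 | 1 | 2 | 3 | 3 | 3
  row 4: 0 | 0 | 1 | 2 | 2 | 2 | 2 | 2 | 3 | 4 | 4 | 4
  row 5: 0 | 0 | 1 | 2 | 2 | 2 | 2 | 3 | 4 | 5 | 5 | 5
  row 6: 0 | 1 | 2 | 3 | 3 | 3 | 3 | 4 | 5 | 6 | 6 | 6
  row 7: 0 | 1 | 2 | 3 | 3 | 4 | 4 | 5 | 6 | 7 | 7 | 7
  row 8: 0 | 1 | 2 | 3 | 3 | 4 | 4 | 5 | 6 | 7 | 7 | 8
  row 9: 0 | 1 | 2 | 3 | 3 | 4 | 4 | 5 | 6 | 7 | 8 | 9
  row 10: 0 | 1 | 2 | 3 | 3 | 4 | 5 | 6 | 7 | 8 | 9 | 10
  row 11: 1 | 2 | 3 | 4 | 4 | 5 | 6 | 7 | 8 | 9 | 10 | 11
  row 12: 1 | 2 | 3 | 4 | 5 | 6 | 7 | 8 | 9 | 10 | 11 | 12

second differences of R give the permutation w = (9, 10, 3, 4, 8, 2, 6, 12, 11, 7, 1, 5).

D(w) has 37 cells with 7 SE-corners; essential set:

[(2, 8, 0), (5, 2, 0), (5, 7, 2), (8, 11, 7), (9, 7, 4), (10, 1, 0), (10, 5, 3)]


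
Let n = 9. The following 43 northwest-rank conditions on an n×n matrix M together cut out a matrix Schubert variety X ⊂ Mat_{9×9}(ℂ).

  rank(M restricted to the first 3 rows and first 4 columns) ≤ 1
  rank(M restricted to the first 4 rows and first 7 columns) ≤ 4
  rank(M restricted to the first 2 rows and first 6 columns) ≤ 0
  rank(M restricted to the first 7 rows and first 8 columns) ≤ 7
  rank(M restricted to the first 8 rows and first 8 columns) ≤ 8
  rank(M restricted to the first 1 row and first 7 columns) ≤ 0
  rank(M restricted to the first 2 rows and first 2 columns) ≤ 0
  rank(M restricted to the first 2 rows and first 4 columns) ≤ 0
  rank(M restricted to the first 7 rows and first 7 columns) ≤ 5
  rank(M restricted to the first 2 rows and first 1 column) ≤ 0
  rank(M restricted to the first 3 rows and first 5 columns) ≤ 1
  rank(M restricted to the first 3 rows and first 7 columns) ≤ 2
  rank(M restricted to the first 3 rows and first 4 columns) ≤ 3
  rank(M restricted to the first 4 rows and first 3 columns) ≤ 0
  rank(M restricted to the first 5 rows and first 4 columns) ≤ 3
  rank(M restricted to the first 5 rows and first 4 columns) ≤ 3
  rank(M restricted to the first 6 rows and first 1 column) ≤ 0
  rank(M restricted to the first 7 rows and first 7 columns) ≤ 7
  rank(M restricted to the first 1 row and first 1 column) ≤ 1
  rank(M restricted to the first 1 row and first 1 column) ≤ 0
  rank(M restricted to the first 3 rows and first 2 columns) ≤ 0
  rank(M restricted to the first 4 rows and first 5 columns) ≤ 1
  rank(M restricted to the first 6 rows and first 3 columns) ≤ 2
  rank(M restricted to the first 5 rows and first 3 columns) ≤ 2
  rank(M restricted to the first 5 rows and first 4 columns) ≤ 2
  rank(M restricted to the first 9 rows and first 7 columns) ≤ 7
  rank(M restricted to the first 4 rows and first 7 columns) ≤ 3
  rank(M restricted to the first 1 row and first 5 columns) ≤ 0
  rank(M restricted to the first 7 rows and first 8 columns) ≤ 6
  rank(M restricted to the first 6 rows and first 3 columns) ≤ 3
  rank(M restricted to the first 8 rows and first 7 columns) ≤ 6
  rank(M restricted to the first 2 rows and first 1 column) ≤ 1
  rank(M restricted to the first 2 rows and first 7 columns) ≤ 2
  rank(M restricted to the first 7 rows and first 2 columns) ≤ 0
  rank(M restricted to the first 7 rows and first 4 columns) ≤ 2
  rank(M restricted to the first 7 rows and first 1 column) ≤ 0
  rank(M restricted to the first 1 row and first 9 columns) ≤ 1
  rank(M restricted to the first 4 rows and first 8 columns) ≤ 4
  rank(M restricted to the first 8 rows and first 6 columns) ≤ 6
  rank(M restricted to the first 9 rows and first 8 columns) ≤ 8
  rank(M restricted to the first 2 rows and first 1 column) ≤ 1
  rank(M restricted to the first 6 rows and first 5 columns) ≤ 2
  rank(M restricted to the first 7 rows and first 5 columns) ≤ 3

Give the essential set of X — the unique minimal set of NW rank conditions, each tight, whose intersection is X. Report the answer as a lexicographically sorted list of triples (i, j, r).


Rank table r_w(9×9) implied by the 43 constraints:

  i=1: 0 0 0 0 0 0 0 1 1
  i=2: 0 0 0 0 0 0 1 2 2
  i=3: 0 0 0 1 1 1 2 3 3
  i=4: 0 0 0 1 1 2 3 4 4
  i=5: 0 0 1 2 2 3 4 5 5
  i=6: 0 0 1 2 2 3 4 5 6
  i=7: 0 0 1 2 3 4 5 6 7
  i=8: 1 1 2 3 4 5 6 7 8
  i=9: 1 2 3 4 5 6 7 8 9

reading off 1-entries of Δ²R: w = (8, 7, 4, 6, 3, 9, 5, 1, 2).

ℓ(w)=27; the 6 essential cells (i,j,r):

[(1, 7, 0), (2, 6, 0), (4, 3, 0), (4, 5, 1), (6, 5, 2), (7, 2, 0)]


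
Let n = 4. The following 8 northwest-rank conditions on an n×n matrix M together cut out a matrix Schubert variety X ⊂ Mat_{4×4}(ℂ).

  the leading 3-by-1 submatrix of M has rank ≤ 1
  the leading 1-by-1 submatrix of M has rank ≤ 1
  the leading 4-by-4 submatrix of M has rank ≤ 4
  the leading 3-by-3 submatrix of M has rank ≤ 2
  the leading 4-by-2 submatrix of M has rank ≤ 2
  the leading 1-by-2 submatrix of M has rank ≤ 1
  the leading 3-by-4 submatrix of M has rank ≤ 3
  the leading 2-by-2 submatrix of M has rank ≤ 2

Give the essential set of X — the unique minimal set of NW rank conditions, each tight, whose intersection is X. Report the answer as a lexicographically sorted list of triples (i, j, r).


Reconstructing r_w from the 8 given conditions:

  1 1 1 1
  1 2 2 2
  1 2 2 3
  1 2 3 4

giving w = (1, 2, 4, 3) via Δ²R.

|D(w)|=1, |Ess(w)|=1:

[(3, 3, 2)]


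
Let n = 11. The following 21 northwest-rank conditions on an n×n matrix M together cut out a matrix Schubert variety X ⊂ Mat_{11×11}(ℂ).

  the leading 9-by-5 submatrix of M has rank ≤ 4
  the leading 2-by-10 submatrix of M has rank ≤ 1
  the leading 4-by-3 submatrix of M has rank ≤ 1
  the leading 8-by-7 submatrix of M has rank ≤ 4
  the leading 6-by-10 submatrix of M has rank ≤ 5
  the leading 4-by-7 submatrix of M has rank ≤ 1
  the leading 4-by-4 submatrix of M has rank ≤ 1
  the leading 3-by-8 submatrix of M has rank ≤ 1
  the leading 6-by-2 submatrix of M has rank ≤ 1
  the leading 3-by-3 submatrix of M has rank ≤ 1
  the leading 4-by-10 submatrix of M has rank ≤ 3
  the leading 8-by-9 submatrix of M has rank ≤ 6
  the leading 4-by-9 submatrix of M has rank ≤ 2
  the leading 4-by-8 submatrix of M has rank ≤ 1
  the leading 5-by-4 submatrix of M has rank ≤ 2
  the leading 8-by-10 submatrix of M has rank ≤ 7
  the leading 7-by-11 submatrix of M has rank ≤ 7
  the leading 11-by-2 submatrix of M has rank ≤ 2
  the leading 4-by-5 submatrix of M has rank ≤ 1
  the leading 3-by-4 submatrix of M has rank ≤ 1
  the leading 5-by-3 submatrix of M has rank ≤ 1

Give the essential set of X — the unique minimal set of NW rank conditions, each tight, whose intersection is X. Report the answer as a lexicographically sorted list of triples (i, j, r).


Computing R[i][j] = min implied NW-rank bound (n=11, 21 conditions):

  row 1: 1 | 1 | 1 | 1 | 1 | 1 | 1 | 1 | 1 | 1 | 1
  row 2: 1 | 1 | 1 | 1 | 1 | 1 | 1 | 1 | 1 | 1 | 2
  row 3: 1 | 1 | 1 | 1 | 1 | 1 | 1 | 1 | 2 | 2 | 3
  row 4: 1 | 1 | 1 | 1 | 1 | 1 | 1 | 1 | 2 | 3 | 4
  row 5: 1 | 1 | 1 | 2 | 2 | 2 | 2 | 2 | 3 | 4 | 5
  row 6: 1 | 1 | 2 | 3 | 3 | 3 | 3 | 3 | 4 | 5 | 6
  row 7: 1 | 2 | 3 | 4 | 4 | 4 | 4 | 4 | 5 | 6 | 7
  row 8: 1 | 2 | 3 | 4 | 4 | 4 | 4 | 5 | 6 | 7 | 8
  row 9: 1 | 2 | 3 | 4 | 4 | 5 | 5 | 6 | 7 | 8 | 9
  row 10: 1 | 2 | 3 | 4 | 5 | 6 | 6 | 7 | 8 | 9 | 10
  row 11: 1 | 2 | 3 | 4 | 5 | 6 | 7 | 8 | 9 | 10 | 11

reading off 1-entries of Δ²R: w = (1, 11, 9, 10, 4, 3, 2, 8, 6, 5, 7).

D(w) has 30 cells with 6 SE-corners; essential set:

[(2, 10, 1), (4, 8, 1), (5, 3, 1), (6, 2, 1), (8, 7, 4), (9, 5, 4)]


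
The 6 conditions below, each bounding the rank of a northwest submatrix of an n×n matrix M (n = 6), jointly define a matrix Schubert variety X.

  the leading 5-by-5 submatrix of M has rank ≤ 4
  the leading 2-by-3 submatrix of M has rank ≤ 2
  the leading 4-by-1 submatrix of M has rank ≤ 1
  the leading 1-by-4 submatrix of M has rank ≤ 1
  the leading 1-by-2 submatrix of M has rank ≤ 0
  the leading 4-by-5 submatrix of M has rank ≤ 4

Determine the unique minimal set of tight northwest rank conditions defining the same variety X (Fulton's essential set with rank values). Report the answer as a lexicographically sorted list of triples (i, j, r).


Rank table r_w(6×6) implied by the 6 constraints:

  0  0  1  1  1  1
  1  1  2  2  2  2
  1  2  3  3  3  3
  1  2  3  4  4  4
  1  2  3  4  4  5
  1  2  3  4  5  6

the unique w with this rank table is (3, 1, 2, 4, 6, 5).

|D(w)|=3, |Ess(w)|=2:

[(1, 2, 0), (5, 5, 4)]


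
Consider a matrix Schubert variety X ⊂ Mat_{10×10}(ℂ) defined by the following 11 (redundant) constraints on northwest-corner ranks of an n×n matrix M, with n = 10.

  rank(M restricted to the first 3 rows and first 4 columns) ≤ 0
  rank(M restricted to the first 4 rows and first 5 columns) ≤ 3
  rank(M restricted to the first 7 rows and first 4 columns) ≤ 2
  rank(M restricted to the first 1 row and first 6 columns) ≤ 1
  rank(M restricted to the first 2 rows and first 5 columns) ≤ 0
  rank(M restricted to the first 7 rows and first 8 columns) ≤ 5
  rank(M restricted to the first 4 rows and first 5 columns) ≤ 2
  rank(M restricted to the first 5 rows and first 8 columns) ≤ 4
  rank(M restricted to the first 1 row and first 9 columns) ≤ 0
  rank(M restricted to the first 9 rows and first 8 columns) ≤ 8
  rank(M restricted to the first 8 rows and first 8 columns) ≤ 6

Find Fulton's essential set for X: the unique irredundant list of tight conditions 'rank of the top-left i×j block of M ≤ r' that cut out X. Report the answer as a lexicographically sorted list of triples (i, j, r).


Recovering R(i,j) via the rank-extension bound from the 11 conditions:

  i=1: 0 0 0 0 0 0 0 0 0 1
  i=2: 0 0 0 0 0 1 1 1 1 2
  i=3: 0 0 0 0 1 2 2 2 2 3
  i=4: 1 1 1 1 2 3 3 3 3 4
  i=5: 1 2 2 2 3 4 4 4 4 5
  i=6: 1 2 2 2 3 4 5 5 5 6
  i=7: 1 2 2 2 3 4 5 5 6 7
  i=8: 1 2 3 3 4 5 6 6 7 8
  i=9: 1 2 3 4 5 6 7 7 8 9
  i=10: 1 2 3 4 5 6 7 8 9 10

giving w = (10, 6, 5, 1, 2, 7, 9, 3, 4, 8) via Δ²R.

D(w) has 23 cells with 5 SE-corners; essential set:

[(1, 9, 0), (2, 5, 0), (3, 4, 0), (7, 4, 2), (7, 8, 5)]


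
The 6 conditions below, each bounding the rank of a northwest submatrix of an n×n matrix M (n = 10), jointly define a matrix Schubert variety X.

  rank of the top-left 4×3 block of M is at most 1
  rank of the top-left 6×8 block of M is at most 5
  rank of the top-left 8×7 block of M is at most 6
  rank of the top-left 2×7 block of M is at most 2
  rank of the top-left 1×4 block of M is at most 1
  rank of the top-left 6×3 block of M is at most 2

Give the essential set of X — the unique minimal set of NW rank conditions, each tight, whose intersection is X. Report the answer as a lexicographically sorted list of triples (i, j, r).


Rank table r_w(10×10) implied by the 6 constraints:

  1, 1, 1, 1, 1, 1, 1, 1, 1, 1
  1, 1, 1, 2, 2, 2, 2, 2, 2, 2
  1, 1, 1, 2, 3, 3, 3, 3, 3, 3
  1, 1, 1, 2, 3, 4, 4, 4, 4, 4
  1, 2, 2, 3, 4, 5, 5, 5, 5, 5
  1, 2, 2, 3, 4, 5, 5, 5, 6, 6
  1, 2, 3, 4, 5, 6, 6, 6, 7, 7
  1, 2, 3, 4, 5, 6, 6, 7, 8, 8
  1, 2, 3, 4, 5, 6, 7, 8, 9, 9
  1, 2, 3, 4, 5, 6, 7, 8, 9, 10

giving w = (1, 4, 5, 6, 2, 9, 3, 8, 7, 10) via Δ²R.

|D(w)|=10, |Ess(w)|=4:

[(4, 3, 1), (6, 3, 2), (6, 8, 5), (8, 7, 6)]


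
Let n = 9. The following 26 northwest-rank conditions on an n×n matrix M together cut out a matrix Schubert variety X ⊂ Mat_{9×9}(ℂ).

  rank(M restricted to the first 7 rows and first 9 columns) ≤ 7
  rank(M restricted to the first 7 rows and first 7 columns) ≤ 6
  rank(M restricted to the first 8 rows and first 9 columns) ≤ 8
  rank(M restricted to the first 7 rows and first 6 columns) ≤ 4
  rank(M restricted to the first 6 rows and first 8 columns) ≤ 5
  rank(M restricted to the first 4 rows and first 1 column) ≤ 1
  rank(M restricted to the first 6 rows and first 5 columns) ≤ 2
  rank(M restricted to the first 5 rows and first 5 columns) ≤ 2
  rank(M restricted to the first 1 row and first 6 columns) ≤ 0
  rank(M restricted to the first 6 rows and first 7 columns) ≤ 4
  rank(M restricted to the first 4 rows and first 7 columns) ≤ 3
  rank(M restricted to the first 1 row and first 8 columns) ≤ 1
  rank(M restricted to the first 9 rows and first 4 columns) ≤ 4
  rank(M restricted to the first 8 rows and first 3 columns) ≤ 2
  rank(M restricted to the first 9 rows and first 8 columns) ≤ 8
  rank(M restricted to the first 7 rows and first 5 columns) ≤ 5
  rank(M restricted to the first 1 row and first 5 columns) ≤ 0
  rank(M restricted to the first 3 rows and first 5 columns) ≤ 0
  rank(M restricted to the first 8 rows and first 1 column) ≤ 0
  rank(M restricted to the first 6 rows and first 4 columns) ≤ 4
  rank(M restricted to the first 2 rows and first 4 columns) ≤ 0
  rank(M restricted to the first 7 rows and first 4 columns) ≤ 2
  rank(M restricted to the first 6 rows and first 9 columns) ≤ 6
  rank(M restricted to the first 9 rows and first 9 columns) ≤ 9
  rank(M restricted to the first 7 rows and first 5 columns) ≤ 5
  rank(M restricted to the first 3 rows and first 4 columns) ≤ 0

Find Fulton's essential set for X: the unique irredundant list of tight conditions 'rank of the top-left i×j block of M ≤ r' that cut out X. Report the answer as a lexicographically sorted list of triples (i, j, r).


Recovering R(i,j) via the rank-extension bound from the 26 conditions:

  row 1: 0 | 0 | 0 | 0 | 0 | 0 | 1 | 1 | 1
  row 2: 0 | 0 | 0 | 0 | 0 | 1 | 2 | 2 | 2
  row 3: 0 | 0 | 0 | 0 | 0 | 1 | 2 | 3 | 3
  row 4: 0 | 1 | 1 | 1 | 1 | 2 | 3 | 4 | 4
  row 5: 0 | 1 | 2 | 2 | 2 | 3 | 4 | 5 | 5
  row 6: 0 | 1 | 2 | 2 | 2 | 3 | 4 | 5 | 6
  row 7: 0 | 1 | 2 | 2 | 3 | 4 | 5 | 6 | 7
  row 8: 0 | 1 | 2 | 3 | 4 | 5 | 6 | 7 | 8
  row 9: 1 | 2 | 3 | 4 | 5 | 6 | 7 | 8 | 9

second differences of R give the permutation w = (7, 6, 8, 2, 3, 9, 5, 4, 1).

|D(w)|=24, |Ess(w)|=5:

[(1, 6, 0), (3, 5, 0), (6, 5, 2), (7, 4, 2), (8, 1, 0)]


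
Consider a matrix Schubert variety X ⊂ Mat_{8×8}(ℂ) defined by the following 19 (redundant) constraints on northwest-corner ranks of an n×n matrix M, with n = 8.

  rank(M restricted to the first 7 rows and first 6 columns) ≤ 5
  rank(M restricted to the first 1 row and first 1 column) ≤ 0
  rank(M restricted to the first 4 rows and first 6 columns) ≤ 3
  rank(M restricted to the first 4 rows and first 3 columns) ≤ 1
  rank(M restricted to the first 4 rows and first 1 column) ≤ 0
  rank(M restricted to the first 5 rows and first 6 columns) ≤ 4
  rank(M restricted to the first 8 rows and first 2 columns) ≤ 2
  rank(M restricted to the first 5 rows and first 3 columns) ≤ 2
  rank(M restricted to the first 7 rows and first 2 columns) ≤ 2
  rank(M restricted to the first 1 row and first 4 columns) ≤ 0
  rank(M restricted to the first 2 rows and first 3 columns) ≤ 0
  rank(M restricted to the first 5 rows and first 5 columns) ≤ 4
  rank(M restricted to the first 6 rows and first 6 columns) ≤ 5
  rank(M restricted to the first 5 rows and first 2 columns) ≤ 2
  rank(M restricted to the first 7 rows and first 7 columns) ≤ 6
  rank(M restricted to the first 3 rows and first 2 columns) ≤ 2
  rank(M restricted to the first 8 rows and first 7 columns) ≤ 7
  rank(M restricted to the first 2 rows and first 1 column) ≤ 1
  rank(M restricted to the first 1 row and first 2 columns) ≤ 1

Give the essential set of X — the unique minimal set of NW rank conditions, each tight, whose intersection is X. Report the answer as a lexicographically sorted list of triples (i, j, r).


Recovering R(i,j) via the rank-extension bound from the 19 conditions:

  i=1: 0  0  0  0  1  1  1  1
  i=2: 0  0  0  1  2  2  2  2
  i=3: 0  1  1  2  3  3  3  3
  i=4: 0  1  1  2  3  3  4  4
  i=5: 1  2  2  3  4  4  5  5
  i=6: 1  2  3  4  5  5  6  6
  i=7: 1  2  3  4  5  5  6  7
  i=8: 1  2  3  4  5  6  7  8

giving w = (5, 4, 2, 7, 1, 3, 8, 6) via Δ²R.

6 SE-corners of the 12-cell Rothe diagram give Ess(w):

[(1, 4, 0), (2, 3, 0), (4, 1, 0), (4, 3, 1), (4, 6, 3), (7, 6, 5)]


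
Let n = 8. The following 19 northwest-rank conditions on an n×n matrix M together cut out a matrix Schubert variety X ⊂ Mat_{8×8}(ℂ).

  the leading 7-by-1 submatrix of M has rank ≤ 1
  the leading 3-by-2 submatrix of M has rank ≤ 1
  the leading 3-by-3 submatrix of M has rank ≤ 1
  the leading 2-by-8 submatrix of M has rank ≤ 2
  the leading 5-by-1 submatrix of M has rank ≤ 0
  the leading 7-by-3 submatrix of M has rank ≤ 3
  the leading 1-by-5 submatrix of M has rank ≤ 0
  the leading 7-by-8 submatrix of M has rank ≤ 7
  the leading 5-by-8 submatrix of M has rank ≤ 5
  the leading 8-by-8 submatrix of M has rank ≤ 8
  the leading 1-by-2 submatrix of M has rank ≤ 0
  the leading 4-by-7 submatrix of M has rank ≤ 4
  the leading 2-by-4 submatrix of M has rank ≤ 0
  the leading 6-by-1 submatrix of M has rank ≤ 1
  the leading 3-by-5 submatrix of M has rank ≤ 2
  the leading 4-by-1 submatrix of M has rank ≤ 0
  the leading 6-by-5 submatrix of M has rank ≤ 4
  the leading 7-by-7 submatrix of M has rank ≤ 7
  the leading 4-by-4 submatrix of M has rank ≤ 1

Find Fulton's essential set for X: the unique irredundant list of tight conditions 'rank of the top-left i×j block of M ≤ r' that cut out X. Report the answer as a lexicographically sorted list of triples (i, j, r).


Rank table r_w(8×8) implied by the 19 constraints:

  i=1: 0, 0, 0, 0, 0, 1, 1, 1
  i=2: 0, 0, 0, 0, 1, 2, 2, 2
  i=3: 0, 1, 1, 1, 2, 3, 3, 3
  i=4: 0, 1, 1, 1, 2, 3, 4, 4
  i=5: 0, 1, 2, 2, 3, 4, 5, 5
  i=6: 1, 2, 3, 3, 4, 5, 6, 6
  i=7: 1, 2, 3, 4, 5, 6, 7, 7
  i=8: 1, 2, 3, 4, 5, 6, 7, 8

so w = (6, 5, 2, 7, 3, 1, 4, 8).

D(w) has 14 cells with 4 SE-corners; essential set:

[(1, 5, 0), (2, 4, 0), (4, 4, 1), (5, 1, 0)]


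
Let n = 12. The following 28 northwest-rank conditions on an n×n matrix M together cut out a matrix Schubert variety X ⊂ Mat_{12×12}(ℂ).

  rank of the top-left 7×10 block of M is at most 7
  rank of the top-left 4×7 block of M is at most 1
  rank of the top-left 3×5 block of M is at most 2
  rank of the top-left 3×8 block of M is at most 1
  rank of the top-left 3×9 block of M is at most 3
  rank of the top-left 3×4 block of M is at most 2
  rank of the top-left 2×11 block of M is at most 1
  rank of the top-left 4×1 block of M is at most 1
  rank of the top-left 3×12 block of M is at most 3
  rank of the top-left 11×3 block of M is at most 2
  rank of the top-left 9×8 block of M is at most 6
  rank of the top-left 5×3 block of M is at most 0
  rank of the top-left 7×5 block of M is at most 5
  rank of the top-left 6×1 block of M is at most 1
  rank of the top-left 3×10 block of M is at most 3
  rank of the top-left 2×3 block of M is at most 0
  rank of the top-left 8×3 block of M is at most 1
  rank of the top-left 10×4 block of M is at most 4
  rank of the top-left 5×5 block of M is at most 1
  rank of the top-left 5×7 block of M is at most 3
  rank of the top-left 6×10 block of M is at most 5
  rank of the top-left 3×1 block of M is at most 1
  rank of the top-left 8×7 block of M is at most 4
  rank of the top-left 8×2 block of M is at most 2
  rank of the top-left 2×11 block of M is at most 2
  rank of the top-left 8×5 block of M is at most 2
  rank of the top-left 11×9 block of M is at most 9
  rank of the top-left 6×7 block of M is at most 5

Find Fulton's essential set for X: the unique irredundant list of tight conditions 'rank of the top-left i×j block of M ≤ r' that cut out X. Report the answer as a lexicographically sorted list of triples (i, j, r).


The tightest implied rank at each (i,j), from the 28 conditions:

  i=1: 0  0  0  1  1  1  1  1  1  1  1  1
  i=2: 0  0  0  1  1  1  1  1  1  1  1  2
  i=3: 0  0  0  1  1  1  1  1  2  2  2  3
  i=4: 0  0  0  1  1  1  1  2  3  3  3  4
  i=5: 0  0  0  1  1  2  2  3  4  4  4  5
  i=6: 1  1  1  2  2  3  3  4  5  5  5  6
  i=7: 1  1  1  2  2  3  4  5  6  6  6  7
  i=8: 1  1  1  2  2  3  4  5  6  7  7  8
  i=9: 1  2  2  3  3  4  5  6  7  8  8  9
  i=10: 1  2  2  3  4  5  6  7  8  9  9  10
  i=11: 1  2  2  3  4  5  6  7  8  9  10  11
  i=12: 1  2  3  4  5  6  7  8  9  10  11  12

the unique w with this rank table is (4, 12, 9, 8, 6, 1, 7, 10, 2, 5, 11, 3).

Fulton essential set (8 of the 38 Rothe cells):

[(2, 11, 1), (3, 8, 1), (4, 7, 1), (5, 3, 0), (5, 5, 1), (8, 3, 1), (8, 5, 2), (11, 3, 2)]


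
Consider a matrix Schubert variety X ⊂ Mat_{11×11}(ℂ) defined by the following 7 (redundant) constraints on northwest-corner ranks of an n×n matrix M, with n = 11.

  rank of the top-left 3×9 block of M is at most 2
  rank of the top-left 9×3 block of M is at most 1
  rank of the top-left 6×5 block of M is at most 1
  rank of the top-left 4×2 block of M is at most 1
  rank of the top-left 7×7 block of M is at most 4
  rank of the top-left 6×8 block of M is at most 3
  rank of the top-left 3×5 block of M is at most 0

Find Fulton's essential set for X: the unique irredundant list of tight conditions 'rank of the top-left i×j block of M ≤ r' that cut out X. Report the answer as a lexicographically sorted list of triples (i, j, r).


Propagating the 7 rank bounds to every northwest block:

  i=1: 0, 0, 0, 0, 0, 1, 1, 1, 1, 1, 1
  i=2: 0, 0, 0, 0, 0, 1, 2, 2, 2, 2, 2
  i=3: 0, 0, 0, 0, 0, 1, 2, 2, 2, 3, 3
  i=4: 1, 1, 1, 1, 1, 2, 3, 3, 3, 4, 4
  i=5: 1, 1, 1, 1, 1, 2, 3, 3, 4, 5, 5
  i=6: 1, 1, 1, 1, 1, 2, 3, 3, 4, 5, 6
  i=7: 1, 1, 1, 2, 2, 3, 4, 4, 5, 6, 7
  i=8: 1, 1, 1, 2, 3, 4, 5, 5, 6, 7, 8
  i=9: 1, 1, 1, 2, 3, 4, 5, 6, 7, 8, 9
  i=10: 1, 2, 2, 3, 4, 5, 6, 7, 8, 9, 10
  i=11: 1, 2, 3, 4, 5, 6, 7, 8, 9, 10, 11

hence w(1..11) = (6, 7, 10, 1, 9, 11, 4, 5, 8, 2, 3).

Fulton essential set (5 of the 33 Rothe cells):

[(3, 5, 0), (3, 9, 2), (6, 5, 1), (6, 8, 3), (9, 3, 1)]
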